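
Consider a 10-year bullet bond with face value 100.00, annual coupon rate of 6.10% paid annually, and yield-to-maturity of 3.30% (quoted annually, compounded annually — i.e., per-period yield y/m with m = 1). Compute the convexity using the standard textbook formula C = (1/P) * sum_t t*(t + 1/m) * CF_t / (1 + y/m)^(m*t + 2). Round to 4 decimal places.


Answer: Convexity = 76.1873

Derivation:
Coupon per period c = face * coupon_rate / m = 6.100000
Periods per year m = 1; per-period yield y/m = 0.033000
Number of cashflows N = 10
Cashflows (t years, CF_t, discount factor 1/(1+y/m)^(m*t), PV):
  t = 1.0000: CF_t = 6.100000, DF = 0.968054, PV = 5.905131
  t = 2.0000: CF_t = 6.100000, DF = 0.937129, PV = 5.716487
  t = 3.0000: CF_t = 6.100000, DF = 0.907192, PV = 5.533869
  t = 4.0000: CF_t = 6.100000, DF = 0.878211, PV = 5.357085
  t = 5.0000: CF_t = 6.100000, DF = 0.850156, PV = 5.185949
  t = 6.0000: CF_t = 6.100000, DF = 0.822997, PV = 5.020280
  t = 7.0000: CF_t = 6.100000, DF = 0.796705, PV = 4.859903
  t = 8.0000: CF_t = 6.100000, DF = 0.771254, PV = 4.704649
  t = 9.0000: CF_t = 6.100000, DF = 0.746616, PV = 4.554356
  t = 10.0000: CF_t = 106.100000, DF = 0.722764, PV = 76.685308
Price P = sum_t PV_t = 123.523016
Convexity numerator sum_t t*(t + 1/m) * CF_t / (1+y/m)^(m*t + 2):
  t = 1.0000: term = 11.067738
  t = 2.0000: term = 32.142511
  t = 3.0000: term = 62.231386
  t = 4.0000: term = 100.405592
  t = 5.0000: term = 145.797084
  t = 6.0000: term = 197.595274
  t = 7.0000: term = 255.043916
  t = 8.0000: term = 317.438148
  t = 9.0000: term = 384.121669
  t = 10.0000: term = 7905.042530
Convexity = (1/P) * sum = 9410.885849 / 123.523016 = 76.187306


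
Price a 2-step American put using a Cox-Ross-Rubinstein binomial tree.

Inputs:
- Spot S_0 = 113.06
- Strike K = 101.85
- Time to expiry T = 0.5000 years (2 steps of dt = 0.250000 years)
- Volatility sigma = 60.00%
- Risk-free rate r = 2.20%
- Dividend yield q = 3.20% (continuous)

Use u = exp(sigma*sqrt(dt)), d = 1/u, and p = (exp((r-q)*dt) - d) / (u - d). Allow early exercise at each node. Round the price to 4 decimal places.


dt = T/N = 0.250000
u = exp(sigma*sqrt(dt)) = 1.349859; d = 1/u = 0.740818
p = (exp((r-q)*dt) - d) / (u - d) = 0.421458
Discount per step: exp(-r*dt) = 0.994515
Stock lattice S(k, i) with i counting down-moves:
  k=0: S(0,0) = 113.0600
  k=1: S(1,0) = 152.6150; S(1,1) = 83.7569
  k=2: S(2,0) = 206.0088; S(2,1) = 113.0600; S(2,2) = 62.0486
Terminal payoffs V(N, i) = max(K - S_T, 0):
  V(2,0) = 0.000000; V(2,1) = 0.000000; V(2,2) = 39.801356
Backward induction: V(k, i) = exp(-r*dt) * [p * V(k+1, i) + (1-p) * V(k+1, i+1)]; then take max(V_cont, immediate exercise) for American.
  V(1,0) = exp(-r*dt) * [p*0.000000 + (1-p)*0.000000] = 0.000000; exercise = 0.000000; V(1,0) = max -> 0.000000
  V(1,1) = exp(-r*dt) * [p*0.000000 + (1-p)*39.801356] = 22.900465; exercise = 18.093092; V(1,1) = max -> 22.900465
  V(0,0) = exp(-r*dt) * [p*0.000000 + (1-p)*22.900465] = 13.176217; exercise = 0.000000; V(0,0) = max -> 13.176217

Answer: Price = V(0,0) = 13.1762


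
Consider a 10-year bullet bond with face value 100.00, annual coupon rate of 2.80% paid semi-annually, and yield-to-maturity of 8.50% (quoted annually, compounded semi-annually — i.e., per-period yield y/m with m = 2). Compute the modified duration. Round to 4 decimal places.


Answer: Modified duration = 8.0303

Derivation:
Coupon per period c = face * coupon_rate / m = 1.400000
Periods per year m = 2; per-period yield y/m = 0.042500
Number of cashflows N = 20
Cashflows (t years, CF_t, discount factor 1/(1+y/m)^(m*t), PV):
  t = 0.5000: CF_t = 1.400000, DF = 0.959233, PV = 1.342926
  t = 1.0000: CF_t = 1.400000, DF = 0.920127, PV = 1.288178
  t = 1.5000: CF_t = 1.400000, DF = 0.882616, PV = 1.235662
  t = 2.0000: CF_t = 1.400000, DF = 0.846634, PV = 1.185288
  t = 2.5000: CF_t = 1.400000, DF = 0.812119, PV = 1.136967
  t = 3.0000: CF_t = 1.400000, DF = 0.779011, PV = 1.090615
  t = 3.5000: CF_t = 1.400000, DF = 0.747253, PV = 1.046154
  t = 4.0000: CF_t = 1.400000, DF = 0.716789, PV = 1.003505
  t = 4.5000: CF_t = 1.400000, DF = 0.687568, PV = 0.962595
  t = 5.0000: CF_t = 1.400000, DF = 0.659537, PV = 0.923352
  t = 5.5000: CF_t = 1.400000, DF = 0.632650, PV = 0.885710
  t = 6.0000: CF_t = 1.400000, DF = 0.606858, PV = 0.849602
  t = 6.5000: CF_t = 1.400000, DF = 0.582118, PV = 0.814965
  t = 7.0000: CF_t = 1.400000, DF = 0.558387, PV = 0.781741
  t = 7.5000: CF_t = 1.400000, DF = 0.535623, PV = 0.749872
  t = 8.0000: CF_t = 1.400000, DF = 0.513787, PV = 0.719302
  t = 8.5000: CF_t = 1.400000, DF = 0.492841, PV = 0.689978
  t = 9.0000: CF_t = 1.400000, DF = 0.472749, PV = 0.661849
  t = 9.5000: CF_t = 1.400000, DF = 0.453477, PV = 0.634867
  t = 10.0000: CF_t = 101.400000, DF = 0.434989, PV = 44.107931
Price P = sum_t PV_t = 62.111057
First compute Macaulay numerator sum_t t * PV_t:
  t * PV_t at t = 0.5000: 0.671463
  t * PV_t at t = 1.0000: 1.288178
  t * PV_t at t = 1.5000: 1.853494
  t * PV_t at t = 2.0000: 2.370575
  t * PV_t at t = 2.5000: 2.842417
  t * PV_t at t = 3.0000: 3.271846
  t * PV_t at t = 3.5000: 3.661539
  t * PV_t at t = 4.0000: 4.014020
  t * PV_t at t = 4.5000: 4.331676
  t * PV_t at t = 5.0000: 4.616761
  t * PV_t at t = 5.5000: 4.871403
  t * PV_t at t = 6.0000: 5.097609
  t * PV_t at t = 6.5000: 5.297276
  t * PV_t at t = 7.0000: 5.472190
  t * PV_t at t = 7.5000: 5.624039
  t * PV_t at t = 8.0000: 5.754413
  t * PV_t at t = 8.5000: 5.864809
  t * PV_t at t = 9.0000: 5.956641
  t * PV_t at t = 9.5000: 6.031238
  t * PV_t at t = 10.0000: 441.079305
Macaulay duration D = 519.970891 / 62.111057 = 8.371632
Modified duration = D / (1 + y/m) = 8.371632 / (1 + 0.042500) = 8.030342


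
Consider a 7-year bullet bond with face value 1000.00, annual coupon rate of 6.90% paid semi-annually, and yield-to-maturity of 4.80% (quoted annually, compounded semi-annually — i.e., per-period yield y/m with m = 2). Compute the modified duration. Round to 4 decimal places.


Answer: Modified duration = 5.6208

Derivation:
Coupon per period c = face * coupon_rate / m = 34.500000
Periods per year m = 2; per-period yield y/m = 0.024000
Number of cashflows N = 14
Cashflows (t years, CF_t, discount factor 1/(1+y/m)^(m*t), PV):
  t = 0.5000: CF_t = 34.500000, DF = 0.976562, PV = 33.691406
  t = 1.0000: CF_t = 34.500000, DF = 0.953674, PV = 32.901764
  t = 1.5000: CF_t = 34.500000, DF = 0.931323, PV = 32.130629
  t = 2.0000: CF_t = 34.500000, DF = 0.909495, PV = 31.377567
  t = 2.5000: CF_t = 34.500000, DF = 0.888178, PV = 30.642155
  t = 3.0000: CF_t = 34.500000, DF = 0.867362, PV = 29.923980
  t = 3.5000: CF_t = 34.500000, DF = 0.847033, PV = 29.222637
  t = 4.0000: CF_t = 34.500000, DF = 0.827181, PV = 28.537731
  t = 4.5000: CF_t = 34.500000, DF = 0.807794, PV = 27.868878
  t = 5.0000: CF_t = 34.500000, DF = 0.788861, PV = 27.215701
  t = 5.5000: CF_t = 34.500000, DF = 0.770372, PV = 26.577833
  t = 6.0000: CF_t = 34.500000, DF = 0.752316, PV = 25.954915
  t = 6.5000: CF_t = 34.500000, DF = 0.734684, PV = 25.346597
  t = 7.0000: CF_t = 1034.500000, DF = 0.717465, PV = 742.217350
Price P = sum_t PV_t = 1123.609144
First compute Macaulay numerator sum_t t * PV_t:
  t * PV_t at t = 0.5000: 16.845703
  t * PV_t at t = 1.0000: 32.901764
  t * PV_t at t = 1.5000: 48.195943
  t * PV_t at t = 2.0000: 62.755134
  t * PV_t at t = 2.5000: 76.605389
  t * PV_t at t = 3.0000: 89.771940
  t * PV_t at t = 3.5000: 102.279228
  t * PV_t at t = 4.0000: 114.150925
  t * PV_t at t = 4.5000: 125.409951
  t * PV_t at t = 5.0000: 136.078506
  t * PV_t at t = 5.5000: 146.178083
  t * PV_t at t = 6.0000: 155.729492
  t * PV_t at t = 6.5000: 164.752880
  t * PV_t at t = 7.0000: 5195.521449
Macaulay duration D = 6467.176387 / 1123.609144 = 5.755717
Modified duration = D / (1 + y/m) = 5.755717 / (1 + 0.024000) = 5.620818


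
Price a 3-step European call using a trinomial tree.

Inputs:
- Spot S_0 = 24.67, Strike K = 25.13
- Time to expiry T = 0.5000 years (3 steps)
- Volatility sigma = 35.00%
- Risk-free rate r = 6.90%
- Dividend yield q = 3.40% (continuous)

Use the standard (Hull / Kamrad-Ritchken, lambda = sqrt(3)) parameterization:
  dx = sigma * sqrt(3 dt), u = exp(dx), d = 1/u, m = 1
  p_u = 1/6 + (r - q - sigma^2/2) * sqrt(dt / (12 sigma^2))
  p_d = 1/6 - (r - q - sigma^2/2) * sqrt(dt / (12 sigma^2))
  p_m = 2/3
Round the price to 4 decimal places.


Answer: Price = V(0,0) = 2.2365

Derivation:
dt = T/N = 0.166667; dx = sigma*sqrt(3*dt) = 0.247487
u = exp(dx) = 1.280803; d = 1/u = 0.780760
p_u = 0.157828, p_m = 0.666667, p_d = 0.175506
Discount per step: exp(-r*dt) = 0.988566
Stock lattice S(k, j) with j the centered position index:
  k=0: S(0,+0) = 24.6700
  k=1: S(1,-1) = 19.2614; S(1,+0) = 24.6700; S(1,+1) = 31.5974
  k=2: S(2,-2) = 15.0385; S(2,-1) = 19.2614; S(2,+0) = 24.6700; S(2,+1) = 31.5974; S(2,+2) = 40.4701
  k=3: S(3,-3) = 11.7415; S(3,-2) = 15.0385; S(3,-1) = 19.2614; S(3,+0) = 24.6700; S(3,+1) = 31.5974; S(3,+2) = 40.4701; S(3,+3) = 51.8342
Terminal payoffs V(N, j) = max(S_T - K, 0):
  V(3,-3) = 0.000000; V(3,-2) = 0.000000; V(3,-1) = 0.000000; V(3,+0) = 0.000000; V(3,+1) = 6.467415; V(3,+2) = 15.340070; V(3,+3) = 26.704194
Backward induction: V(k, j) = exp(-r*dt) * [p_u * V(k+1, j+1) + p_m * V(k+1, j) + p_d * V(k+1, j-1)]
  V(2,-2) = exp(-r*dt) * [p_u*0.000000 + p_m*0.000000 + p_d*0.000000] = 0.000000
  V(2,-1) = exp(-r*dt) * [p_u*0.000000 + p_m*0.000000 + p_d*0.000000] = 0.000000
  V(2,+0) = exp(-r*dt) * [p_u*6.467415 + p_m*0.000000 + p_d*0.000000] = 1.009067
  V(2,+1) = exp(-r*dt) * [p_u*15.340070 + p_m*6.467415 + p_d*0.000000] = 6.655717
  V(2,+2) = exp(-r*dt) * [p_u*26.704194 + p_m*15.340070 + p_d*6.467415] = 15.398342
  V(1,-1) = exp(-r*dt) * [p_u*1.009067 + p_m*0.000000 + p_d*0.000000] = 0.157438
  V(1,+0) = exp(-r*dt) * [p_u*6.655717 + p_m*1.009067 + p_d*0.000000] = 1.703466
  V(1,+1) = exp(-r*dt) * [p_u*15.398342 + p_m*6.655717 + p_d*1.009067] = 6.963980
  V(0,+0) = exp(-r*dt) * [p_u*6.963980 + p_m*1.703466 + p_d*0.157438] = 2.236517


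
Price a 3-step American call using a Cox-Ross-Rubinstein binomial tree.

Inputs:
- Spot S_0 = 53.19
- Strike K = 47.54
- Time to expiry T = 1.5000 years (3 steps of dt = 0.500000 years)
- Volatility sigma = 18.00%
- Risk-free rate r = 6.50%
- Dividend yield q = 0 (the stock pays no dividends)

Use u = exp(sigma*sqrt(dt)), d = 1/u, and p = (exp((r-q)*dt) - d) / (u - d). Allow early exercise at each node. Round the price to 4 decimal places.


Answer: Price = V(0,0) = 10.9161

Derivation:
dt = T/N = 0.500000
u = exp(sigma*sqrt(dt)) = 1.135734; d = 1/u = 0.880488
p = (exp((r-q)*dt) - d) / (u - d) = 0.597643
Discount per step: exp(-r*dt) = 0.968022
Stock lattice S(k, i) with i counting down-moves:
  k=0: S(0,0) = 53.1900
  k=1: S(1,0) = 60.4097; S(1,1) = 46.8331
  k=2: S(2,0) = 68.6094; S(2,1) = 53.1900; S(2,2) = 41.2360
  k=3: S(3,0) = 77.9220; S(3,1) = 60.4097; S(3,2) = 46.8331; S(3,3) = 36.3078
Terminal payoffs V(N, i) = max(S_T - K, 0):
  V(3,0) = 30.381980; V(3,1) = 12.869696; V(3,2) = 0.000000; V(3,3) = 0.000000
Backward induction: V(k, i) = exp(-r*dt) * [p * V(k+1, i) + (1-p) * V(k+1, i+1)]; then take max(V_cont, immediate exercise) for American.
  V(2,0) = exp(-r*dt) * [p*30.381980 + (1-p)*12.869696] = 22.589565; exercise = 21.069352; V(2,0) = max -> 22.589565
  V(2,1) = exp(-r*dt) * [p*12.869696 + (1-p)*0.000000] = 7.445526; exercise = 5.650000; V(2,1) = max -> 7.445526
  V(2,2) = exp(-r*dt) * [p*0.000000 + (1-p)*0.000000] = 0.000000; exercise = 0.000000; V(2,2) = max -> 0.000000
  V(1,0) = exp(-r*dt) * [p*22.589565 + (1-p)*7.445526] = 15.968741; exercise = 12.869696; V(1,0) = max -> 15.968741
  V(1,1) = exp(-r*dt) * [p*7.445526 + (1-p)*0.000000] = 4.307472; exercise = 0.000000; V(1,1) = max -> 4.307472
  V(0,0) = exp(-r*dt) * [p*15.968741 + (1-p)*4.307472] = 10.916142; exercise = 5.650000; V(0,0) = max -> 10.916142


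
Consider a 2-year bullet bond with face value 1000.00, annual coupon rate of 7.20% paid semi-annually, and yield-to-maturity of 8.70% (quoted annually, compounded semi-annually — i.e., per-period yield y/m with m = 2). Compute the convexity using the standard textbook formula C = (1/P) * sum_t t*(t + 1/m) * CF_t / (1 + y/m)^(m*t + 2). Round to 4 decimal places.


Answer: Convexity = 4.2763

Derivation:
Coupon per period c = face * coupon_rate / m = 36.000000
Periods per year m = 2; per-period yield y/m = 0.043500
Number of cashflows N = 4
Cashflows (t years, CF_t, discount factor 1/(1+y/m)^(m*t), PV):
  t = 0.5000: CF_t = 36.000000, DF = 0.958313, PV = 34.499281
  t = 1.0000: CF_t = 36.000000, DF = 0.918365, PV = 33.061122
  t = 1.5000: CF_t = 36.000000, DF = 0.880081, PV = 31.682916
  t = 2.0000: CF_t = 1036.000000, DF = 0.843393, PV = 873.755539
Price P = sum_t PV_t = 972.998858
Convexity numerator sum_t t*(t + 1/m) * CF_t / (1+y/m)^(m*t + 2):
  t = 0.5000: term = 15.841458
  t = 1.0000: term = 45.543242
  t = 1.5000: term = 87.289396
  t = 2.0000: term = 4012.130396
Convexity = (1/P) * sum = 4160.804492 / 972.998858 = 4.276269


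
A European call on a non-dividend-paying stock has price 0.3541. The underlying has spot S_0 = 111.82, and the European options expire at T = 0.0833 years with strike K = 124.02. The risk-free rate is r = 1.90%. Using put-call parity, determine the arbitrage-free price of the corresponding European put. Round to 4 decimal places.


Answer: Put price = 12.3580

Derivation:
Put-call parity: C - P = S_0 * exp(-qT) - K * exp(-rT).
S_0 * exp(-qT) = 111.8200 * 1.00000000 = 111.82000000
K * exp(-rT) = 124.0200 * 0.99841855 = 123.82386880
P = C - S*exp(-qT) + K*exp(-rT)
P = 0.3541 - 111.82000000 + 123.82386880 = 12.3580


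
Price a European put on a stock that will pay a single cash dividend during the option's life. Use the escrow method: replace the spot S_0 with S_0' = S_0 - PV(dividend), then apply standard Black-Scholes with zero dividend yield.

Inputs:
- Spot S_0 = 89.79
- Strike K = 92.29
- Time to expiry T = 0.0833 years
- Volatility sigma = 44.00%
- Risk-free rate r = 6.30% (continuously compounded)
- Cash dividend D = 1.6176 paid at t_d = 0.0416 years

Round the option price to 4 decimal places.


Answer: Price = 6.5990

Derivation:
PV(D) = D * exp(-r * t_d) = 1.6176 * 0.99738263 = 1.61336614
S_0' = S_0 - PV(D) = 89.7900 - 1.61336614 = 88.17663386
d1 = (ln(S_0'/K) + (r + sigma^2/2)*T) / (sigma*sqrt(T)) = -0.25420921
d2 = d1 - sigma*sqrt(T) = -0.38120086
exp(-rT) = 0.99476585
N(-d1) = 0.60033303; N(-d2) = 0.64847290
P = K * exp(-rT) * N(-d2) - S_0' * N(-d1) = 92.2900 * 0.99476585 * 0.64847290 - 88.17663386 * 0.60033303 = 6.5990


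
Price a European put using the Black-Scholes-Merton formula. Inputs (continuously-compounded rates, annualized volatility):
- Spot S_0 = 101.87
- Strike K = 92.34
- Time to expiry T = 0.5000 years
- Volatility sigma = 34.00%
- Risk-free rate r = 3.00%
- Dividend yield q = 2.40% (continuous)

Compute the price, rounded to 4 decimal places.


Answer: Price = 5.1185

Derivation:
d1 = (ln(S/K) + (r - q + 0.5*sigma^2) * T) / (sigma * sqrt(T)) = 0.54122816
d2 = d1 - sigma * sqrt(T) = 0.30081185
exp(-rT) = 0.98511194; exp(-qT) = 0.98807171
P = K * exp(-rT) * N(-d2) - S_0 * exp(-qT) * N(-d1)
N(-d1) = 0.29417517; N(-d2) = 0.38177899
P = 92.3400 * 0.98511194 * 0.38177899 - 101.8700 * 0.98807171 * 0.29417517 = 5.1185


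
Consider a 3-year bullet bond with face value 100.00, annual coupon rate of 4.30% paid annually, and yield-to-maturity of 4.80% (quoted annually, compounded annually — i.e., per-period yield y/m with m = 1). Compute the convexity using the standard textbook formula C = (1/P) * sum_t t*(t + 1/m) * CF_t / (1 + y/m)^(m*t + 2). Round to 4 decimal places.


Coupon per period c = face * coupon_rate / m = 4.300000
Periods per year m = 1; per-period yield y/m = 0.048000
Number of cashflows N = 3
Cashflows (t years, CF_t, discount factor 1/(1+y/m)^(m*t), PV):
  t = 1.0000: CF_t = 4.300000, DF = 0.954198, PV = 4.103053
  t = 2.0000: CF_t = 4.300000, DF = 0.910495, PV = 3.915127
  t = 3.0000: CF_t = 104.300000, DF = 0.868793, PV = 90.615076
Price P = sum_t PV_t = 98.633257
Convexity numerator sum_t t*(t + 1/m) * CF_t / (1+y/m)^(m*t + 2):
  t = 1.0000: term = 7.471617
  t = 2.0000: term = 21.388217
  t = 3.0000: term = 990.054589
Convexity = (1/P) * sum = 1018.914423 / 98.633257 = 10.330333

Answer: Convexity = 10.3303


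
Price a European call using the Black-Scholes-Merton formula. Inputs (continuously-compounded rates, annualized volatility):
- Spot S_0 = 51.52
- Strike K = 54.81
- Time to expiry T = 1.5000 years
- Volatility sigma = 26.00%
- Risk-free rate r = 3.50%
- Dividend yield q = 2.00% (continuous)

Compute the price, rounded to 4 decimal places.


d1 = (ln(S/K) + (r - q + 0.5*sigma^2) * T) / (sigma * sqrt(T)) = 0.03547810
d2 = d1 - sigma * sqrt(T) = -0.28295556
exp(-rT) = 0.94885432; exp(-qT) = 0.97044553
C = S_0 * exp(-qT) * N(d1) - K * exp(-rT) * N(d2)
N(d1) = 0.51415075; N(d2) = 0.38860545
C = 51.5200 * 0.97044553 * 0.51415075 - 54.8100 * 0.94885432 * 0.38860545 = 5.4961

Answer: Price = 5.4961


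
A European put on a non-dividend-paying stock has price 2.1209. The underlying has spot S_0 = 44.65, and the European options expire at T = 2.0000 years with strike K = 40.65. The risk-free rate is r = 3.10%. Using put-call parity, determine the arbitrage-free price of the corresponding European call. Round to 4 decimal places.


Put-call parity: C - P = S_0 * exp(-qT) - K * exp(-rT).
S_0 * exp(-qT) = 44.6500 * 1.00000000 = 44.65000000
K * exp(-rT) = 40.6500 * 0.93988289 = 38.20623935
C = P + S*exp(-qT) - K*exp(-rT)
C = 2.1209 + 44.65000000 - 38.20623935 = 8.5647

Answer: Call price = 8.5647


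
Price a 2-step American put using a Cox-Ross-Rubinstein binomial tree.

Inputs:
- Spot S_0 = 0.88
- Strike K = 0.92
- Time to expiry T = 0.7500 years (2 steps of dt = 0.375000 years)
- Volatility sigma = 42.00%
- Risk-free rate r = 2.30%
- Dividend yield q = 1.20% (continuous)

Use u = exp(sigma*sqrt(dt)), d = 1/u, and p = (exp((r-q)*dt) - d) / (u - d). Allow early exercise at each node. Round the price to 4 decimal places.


dt = T/N = 0.375000
u = exp(sigma*sqrt(dt)) = 1.293299; d = 1/u = 0.773216
p = (exp((r-q)*dt) - d) / (u - d) = 0.444001
Discount per step: exp(-r*dt) = 0.991412
Stock lattice S(k, i) with i counting down-moves:
  k=0: S(0,0) = 0.8800
  k=1: S(1,0) = 1.1381; S(1,1) = 0.6804
  k=2: S(2,0) = 1.4719; S(2,1) = 0.8800; S(2,2) = 0.5261
Terminal payoffs V(N, i) = max(K - S_T, 0):
  V(2,0) = 0.000000; V(2,1) = 0.040000; V(2,2) = 0.393880
Backward induction: V(k, i) = exp(-r*dt) * [p * V(k+1, i) + (1-p) * V(k+1, i+1)]; then take max(V_cont, immediate exercise) for American.
  V(1,0) = exp(-r*dt) * [p*0.000000 + (1-p)*0.040000] = 0.022049; exercise = 0.000000; V(1,0) = max -> 0.022049
  V(1,1) = exp(-r*dt) * [p*0.040000 + (1-p)*0.393880] = 0.234724; exercise = 0.239570; V(1,1) = max -> 0.239570
  V(0,0) = exp(-r*dt) * [p*0.022049 + (1-p)*0.239570] = 0.141762; exercise = 0.040000; V(0,0) = max -> 0.141762

Answer: Price = V(0,0) = 0.1418


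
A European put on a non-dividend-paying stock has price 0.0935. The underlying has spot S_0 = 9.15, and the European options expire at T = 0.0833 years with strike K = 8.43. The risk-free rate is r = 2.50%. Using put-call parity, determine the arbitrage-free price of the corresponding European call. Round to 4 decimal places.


Put-call parity: C - P = S_0 * exp(-qT) - K * exp(-rT).
S_0 * exp(-qT) = 9.1500 * 1.00000000 = 9.15000000
K * exp(-rT) = 8.4300 * 0.99791967 = 8.41246279
C = P + S*exp(-qT) - K*exp(-rT)
C = 0.0935 + 9.15000000 - 8.41246279 = 0.8310

Answer: Call price = 0.8310


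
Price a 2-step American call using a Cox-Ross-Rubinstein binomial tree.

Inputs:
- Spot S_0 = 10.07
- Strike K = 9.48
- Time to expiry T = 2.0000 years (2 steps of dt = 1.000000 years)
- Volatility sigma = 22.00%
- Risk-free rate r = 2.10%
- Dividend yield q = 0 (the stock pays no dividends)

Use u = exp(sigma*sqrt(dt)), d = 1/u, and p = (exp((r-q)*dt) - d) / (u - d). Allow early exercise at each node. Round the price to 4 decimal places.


Answer: Price = V(0,0) = 1.7178

Derivation:
dt = T/N = 1.000000
u = exp(sigma*sqrt(dt)) = 1.246077; d = 1/u = 0.802519
p = (exp((r-q)*dt) - d) / (u - d) = 0.493066
Discount per step: exp(-r*dt) = 0.979219
Stock lattice S(k, i) with i counting down-moves:
  k=0: S(0,0) = 10.0700
  k=1: S(1,0) = 12.5480; S(1,1) = 8.0814
  k=2: S(2,0) = 15.6358; S(2,1) = 10.0700; S(2,2) = 6.4854
Terminal payoffs V(N, i) = max(S_T - K, 0):
  V(2,0) = 6.155762; V(2,1) = 0.590000; V(2,2) = 0.000000
Backward induction: V(k, i) = exp(-r*dt) * [p * V(k+1, i) + (1-p) * V(k+1, i+1)]; then take max(V_cont, immediate exercise) for American.
  V(1,0) = exp(-r*dt) * [p*6.155762 + (1-p)*0.590000] = 3.264997; exercise = 3.067993; V(1,0) = max -> 3.264997
  V(1,1) = exp(-r*dt) * [p*0.590000 + (1-p)*0.000000] = 0.284863; exercise = 0.000000; V(1,1) = max -> 0.284863
  V(0,0) = exp(-r*dt) * [p*3.264997 + (1-p)*0.284863] = 1.717810; exercise = 0.590000; V(0,0) = max -> 1.717810


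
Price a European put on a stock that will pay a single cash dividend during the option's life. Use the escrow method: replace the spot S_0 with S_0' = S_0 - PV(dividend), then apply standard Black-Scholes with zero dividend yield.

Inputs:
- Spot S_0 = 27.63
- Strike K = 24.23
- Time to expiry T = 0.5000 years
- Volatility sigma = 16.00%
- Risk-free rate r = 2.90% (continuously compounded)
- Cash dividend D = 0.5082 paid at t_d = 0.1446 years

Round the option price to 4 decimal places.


Answer: Price = 0.1877

Derivation:
PV(D) = D * exp(-r * t_d) = 0.5082 * 0.99581538 = 0.50607338
S_0' = S_0 - PV(D) = 27.6300 - 0.50607338 = 27.12392662
d1 = (ln(S_0'/K) + (r + sigma^2/2)*T) / (sigma*sqrt(T)) = 1.18197057
d2 = d1 - sigma*sqrt(T) = 1.06883348
exp(-rT) = 0.98560462
N(-d1) = 0.11860869; N(-d2) = 0.14257235
P = K * exp(-rT) * N(-d2) - S_0' * N(-d1) = 24.2300 * 0.98560462 * 0.14257235 - 27.12392662 * 0.11860869 = 0.1877


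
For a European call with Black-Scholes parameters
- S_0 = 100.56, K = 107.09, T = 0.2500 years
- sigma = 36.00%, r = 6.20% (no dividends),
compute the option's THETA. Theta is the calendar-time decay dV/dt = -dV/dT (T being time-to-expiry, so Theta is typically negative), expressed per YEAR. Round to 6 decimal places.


Answer: Theta = -16.592636

Derivation:
d1 = -0.1734168785; d2 = -0.3534168785
phi(d1) = 0.3929883780; exp(-qT) = 1.0000000000; exp(-rT) = 0.9846195068
Theta = -S*exp(-qT)*phi(d1)*sigma/(2*sqrt(T)) - r*K*exp(-rT)*N(d2) + q*S*exp(-qT)*N(d1)
N(d1) = 0.4311618795; N(d2) = 0.3618879670; sqrt(T) = 0.5000000000
Term 1 = -100.5600 * 1.0000000000 * 0.3929883780 * 0.3600 / (2 * 0.5000000000) = -14.2268080650
Term 2 = -0.0620 * 107.0900 * 0.9846195068 * 0.3618879670 = -2.3658281033
Term 3 = 0 (no dividend yield, q = 0)
Theta = -14.2268080650 + (-2.3658281033) + (0.0000000000) = -16.592636


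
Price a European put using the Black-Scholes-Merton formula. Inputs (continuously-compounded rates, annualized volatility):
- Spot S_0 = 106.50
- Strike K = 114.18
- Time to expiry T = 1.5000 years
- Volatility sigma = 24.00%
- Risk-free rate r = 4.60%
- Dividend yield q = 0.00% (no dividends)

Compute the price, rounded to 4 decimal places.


d1 = (ln(S/K) + (r - q + 0.5*sigma^2) * T) / (sigma * sqrt(T)) = 0.14482212
d2 = d1 - sigma * sqrt(T) = -0.14911665
exp(-rT) = 0.93332668; exp(-qT) = 1.00000000
P = K * exp(-rT) * N(-d2) - S_0 * exp(-qT) * N(-d1)
N(-d1) = 0.44242566; N(-d2) = 0.55926921
P = 114.1800 * 0.93332668 * 0.55926921 - 106.5000 * 1.00000000 * 0.44242566 = 12.4814

Answer: Price = 12.4814


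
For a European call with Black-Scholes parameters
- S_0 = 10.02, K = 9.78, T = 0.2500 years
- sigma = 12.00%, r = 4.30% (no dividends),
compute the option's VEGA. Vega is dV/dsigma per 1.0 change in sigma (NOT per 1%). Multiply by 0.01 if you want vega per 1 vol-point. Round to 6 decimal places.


d1 = 0.6132268602; d2 = 0.5532268602
phi(d1) = 0.3305616425; exp(-qT) = 1.0000000000; exp(-rT) = 0.9893075748
Vega = S * exp(-qT) * phi(d1) * sqrt(T) = 10.0200 * 1.0000000000 * 0.3305616425 * 0.5000000000 = 1.656114

Answer: Vega = 1.656114


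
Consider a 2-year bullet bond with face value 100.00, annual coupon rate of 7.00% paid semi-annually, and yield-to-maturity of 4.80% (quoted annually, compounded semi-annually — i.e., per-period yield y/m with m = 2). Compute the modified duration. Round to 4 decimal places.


Coupon per period c = face * coupon_rate / m = 3.500000
Periods per year m = 2; per-period yield y/m = 0.024000
Number of cashflows N = 4
Cashflows (t years, CF_t, discount factor 1/(1+y/m)^(m*t), PV):
  t = 0.5000: CF_t = 3.500000, DF = 0.976562, PV = 3.417969
  t = 1.0000: CF_t = 3.500000, DF = 0.953674, PV = 3.337860
  t = 1.5000: CF_t = 3.500000, DF = 0.931323, PV = 3.259629
  t = 2.0000: CF_t = 103.500000, DF = 0.909495, PV = 94.132702
Price P = sum_t PV_t = 104.148160
First compute Macaulay numerator sum_t t * PV_t:
  t * PV_t at t = 0.5000: 1.708984
  t * PV_t at t = 1.0000: 3.337860
  t * PV_t at t = 1.5000: 4.889444
  t * PV_t at t = 2.0000: 188.265403
Macaulay duration D = 198.201691 / 104.148160 = 1.903074
Modified duration = D / (1 + y/m) = 1.903074 / (1 + 0.024000) = 1.858471

Answer: Modified duration = 1.8585


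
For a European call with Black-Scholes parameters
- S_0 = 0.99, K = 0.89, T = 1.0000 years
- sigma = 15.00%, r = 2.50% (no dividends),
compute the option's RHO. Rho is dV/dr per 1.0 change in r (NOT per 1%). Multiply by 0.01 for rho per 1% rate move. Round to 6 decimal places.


Answer: Rho = 0.684521

Derivation:
d1 = 0.9515565360; d2 = 0.8015565360
phi(d1) = 0.2536833473; exp(-qT) = 1.0000000000; exp(-rT) = 0.9753099120
N(d2) = 0.7885952359
Rho = K*T*exp(-rT)*N(d2) = 0.8900 * 1.0000 * 0.9753099120 * 0.7885952359 = 0.684521


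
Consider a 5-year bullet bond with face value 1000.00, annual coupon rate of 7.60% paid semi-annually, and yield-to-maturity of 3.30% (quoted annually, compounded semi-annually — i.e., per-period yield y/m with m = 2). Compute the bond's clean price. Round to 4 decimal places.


Coupon per period c = face * coupon_rate / m = 38.000000
Periods per year m = 2; per-period yield y/m = 0.016500
Number of cashflows N = 10
Cashflows (t years, CF_t, discount factor 1/(1+y/m)^(m*t), PV):
  t = 0.5000: CF_t = 38.000000, DF = 0.983768, PV = 37.383178
  t = 1.0000: CF_t = 38.000000, DF = 0.967799, PV = 36.776368
  t = 1.5000: CF_t = 38.000000, DF = 0.952090, PV = 36.179407
  t = 2.0000: CF_t = 38.000000, DF = 0.936635, PV = 35.592137
  t = 2.5000: CF_t = 38.000000, DF = 0.921432, PV = 35.014399
  t = 3.0000: CF_t = 38.000000, DF = 0.906475, PV = 34.446040
  t = 3.5000: CF_t = 38.000000, DF = 0.891761, PV = 33.886906
  t = 4.0000: CF_t = 38.000000, DF = 0.877285, PV = 33.336848
  t = 4.5000: CF_t = 38.000000, DF = 0.863045, PV = 32.795718
  t = 5.0000: CF_t = 1038.000000, DF = 0.849036, PV = 881.299500
Price P = sum_t PV_t = 1196.710501

Answer: Price = 1196.7105


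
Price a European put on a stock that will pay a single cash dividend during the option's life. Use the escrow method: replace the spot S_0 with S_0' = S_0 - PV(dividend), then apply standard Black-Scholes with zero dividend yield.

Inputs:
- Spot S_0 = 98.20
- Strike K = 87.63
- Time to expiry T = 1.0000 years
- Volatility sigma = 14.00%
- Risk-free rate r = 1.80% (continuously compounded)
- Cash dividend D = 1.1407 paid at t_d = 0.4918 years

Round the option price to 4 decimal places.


Answer: Price = 1.3818

Derivation:
PV(D) = D * exp(-r * t_d) = 1.1407 * 0.99118667 = 1.13064663
S_0' = S_0 - PV(D) = 98.2000 - 1.13064663 = 97.06935337
d1 = (ln(S_0'/K) + (r + sigma^2/2)*T) / (sigma*sqrt(T)) = 0.92930215
d2 = d1 - sigma*sqrt(T) = 0.78930215
exp(-rT) = 0.98216103
N(-d1) = 0.17636626; N(-d2) = 0.21496771
P = K * exp(-rT) * N(-d2) - S_0' * N(-d1) = 87.6300 * 0.98216103 * 0.21496771 - 97.06935337 * 0.17636626 = 1.3818


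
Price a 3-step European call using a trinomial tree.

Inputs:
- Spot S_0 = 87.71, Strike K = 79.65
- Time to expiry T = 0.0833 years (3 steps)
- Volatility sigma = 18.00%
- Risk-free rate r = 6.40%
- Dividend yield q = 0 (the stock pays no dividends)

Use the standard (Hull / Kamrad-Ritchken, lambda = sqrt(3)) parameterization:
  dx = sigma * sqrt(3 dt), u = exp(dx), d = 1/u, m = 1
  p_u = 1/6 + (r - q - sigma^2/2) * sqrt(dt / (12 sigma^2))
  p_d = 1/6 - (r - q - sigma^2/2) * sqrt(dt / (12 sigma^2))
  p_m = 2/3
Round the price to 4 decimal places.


dt = T/N = 0.027767; dx = sigma*sqrt(3*dt) = 0.051951
u = exp(dx) = 1.053324; d = 1/u = 0.949375
p_u = 0.179441, p_m = 0.666667, p_d = 0.153893
Discount per step: exp(-r*dt) = 0.998225
Stock lattice S(k, j) with j the centered position index:
  k=0: S(0,+0) = 87.7100
  k=1: S(1,-1) = 83.2697; S(1,+0) = 87.7100; S(1,+1) = 92.3871
  k=2: S(2,-2) = 79.0542; S(2,-1) = 83.2697; S(2,+0) = 87.7100; S(2,+1) = 92.3871; S(2,+2) = 97.3135
  k=3: S(3,-3) = 75.0521; S(3,-2) = 79.0542; S(3,-1) = 83.2697; S(3,+0) = 87.7100; S(3,+1) = 92.3871; S(3,+2) = 97.3135; S(3,+3) = 102.5027
Terminal payoffs V(N, j) = max(S_T - K, 0):
  V(3,-3) = 0.000000; V(3,-2) = 0.000000; V(3,-1) = 3.619704; V(3,+0) = 8.060000; V(3,+1) = 12.737071; V(3,+2) = 17.663544; V(3,+3) = 22.852718
Backward induction: V(k, j) = exp(-r*dt) * [p_u * V(k+1, j+1) + p_m * V(k+1, j) + p_d * V(k+1, j-1)]
  V(2,-2) = exp(-r*dt) * [p_u*3.619704 + p_m*0.000000 + p_d*0.000000] = 0.648369
  V(2,-1) = exp(-r*dt) * [p_u*8.060000 + p_m*3.619704 + p_d*0.000000] = 3.852575
  V(2,+0) = exp(-r*dt) * [p_u*12.737071 + p_m*8.060000 + p_d*3.619704] = 8.201340
  V(2,+1) = exp(-r*dt) * [p_u*17.663544 + p_m*12.737071 + p_d*8.060000] = 12.878408
  V(2,+2) = exp(-r*dt) * [p_u*22.852718 + p_m*17.663544 + p_d*12.737071] = 17.804876
  V(1,-1) = exp(-r*dt) * [p_u*8.201340 + p_m*3.852575 + p_d*0.648369] = 4.132467
  V(1,+0) = exp(-r*dt) * [p_u*12.878408 + p_m*8.201340 + p_d*3.852575] = 8.356490
  V(1,+1) = exp(-r*dt) * [p_u*17.804876 + p_m*12.878408 + p_d*8.201340] = 13.019493
  V(0,+0) = exp(-r*dt) * [p_u*13.019493 + p_m*8.356490 + p_d*4.132467] = 8.528008

Answer: Price = V(0,0) = 8.5280


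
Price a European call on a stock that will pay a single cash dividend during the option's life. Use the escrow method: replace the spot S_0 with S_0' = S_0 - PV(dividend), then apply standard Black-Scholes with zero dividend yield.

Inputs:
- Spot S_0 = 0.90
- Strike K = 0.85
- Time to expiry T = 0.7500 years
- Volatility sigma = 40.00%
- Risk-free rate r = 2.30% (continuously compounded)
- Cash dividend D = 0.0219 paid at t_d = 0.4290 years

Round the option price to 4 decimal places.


Answer: Price = 0.1405

Derivation:
PV(D) = D * exp(-r * t_d) = 0.0219 * 0.99018152 = 0.02168498
S_0' = S_0 - PV(D) = 0.9000 - 0.02168498 = 0.87831502
d1 = (ln(S_0'/K) + (r + sigma^2/2)*T) / (sigma*sqrt(T)) = 0.31759743
d2 = d1 - sigma*sqrt(T) = -0.02881273
exp(-rT) = 0.98289793
N(d1) = 0.62460484; N(d2) = 0.48850697
C = S_0' * N(d1) - K * exp(-rT) * N(d2) = 0.87831502 * 0.62460484 - 0.8500 * 0.98289793 * 0.48850697 = 0.1405


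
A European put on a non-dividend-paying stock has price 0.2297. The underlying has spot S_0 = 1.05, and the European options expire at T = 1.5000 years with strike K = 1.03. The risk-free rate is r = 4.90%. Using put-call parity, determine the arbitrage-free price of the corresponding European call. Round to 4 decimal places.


Put-call parity: C - P = S_0 * exp(-qT) - K * exp(-rT).
S_0 * exp(-qT) = 1.0500 * 1.00000000 = 1.05000000
K * exp(-rT) = 1.0300 * 0.92913615 = 0.95701023
C = P + S*exp(-qT) - K*exp(-rT)
C = 0.2297 + 1.05000000 - 0.95701023 = 0.3227

Answer: Call price = 0.3227


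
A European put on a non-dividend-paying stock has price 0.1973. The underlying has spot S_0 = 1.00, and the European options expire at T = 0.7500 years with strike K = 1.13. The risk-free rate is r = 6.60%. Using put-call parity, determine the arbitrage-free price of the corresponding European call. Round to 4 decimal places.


Put-call parity: C - P = S_0 * exp(-qT) - K * exp(-rT).
S_0 * exp(-qT) = 1.0000 * 1.00000000 = 1.00000000
K * exp(-rT) = 1.1300 * 0.95170516 = 1.07542683
C = P + S*exp(-qT) - K*exp(-rT)
C = 0.1973 + 1.00000000 - 1.07542683 = 0.1219

Answer: Call price = 0.1219


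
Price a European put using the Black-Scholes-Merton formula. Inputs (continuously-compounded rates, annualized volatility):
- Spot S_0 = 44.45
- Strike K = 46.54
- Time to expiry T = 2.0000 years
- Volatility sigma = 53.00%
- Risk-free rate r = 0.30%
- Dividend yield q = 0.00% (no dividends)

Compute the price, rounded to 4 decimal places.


Answer: Price = 14.1752

Derivation:
d1 = (ln(S/K) + (r - q + 0.5*sigma^2) * T) / (sigma * sqrt(T)) = 0.32147049
d2 = d1 - sigma * sqrt(T) = -0.42806269
exp(-rT) = 0.99401796; exp(-qT) = 1.00000000
P = K * exp(-rT) * N(-d2) - S_0 * exp(-qT) * N(-d1)
N(-d1) = 0.37392693; N(-d2) = 0.66569726
P = 46.5400 * 0.99401796 * 0.66569726 - 44.4500 * 1.00000000 * 0.37392693 = 14.1752


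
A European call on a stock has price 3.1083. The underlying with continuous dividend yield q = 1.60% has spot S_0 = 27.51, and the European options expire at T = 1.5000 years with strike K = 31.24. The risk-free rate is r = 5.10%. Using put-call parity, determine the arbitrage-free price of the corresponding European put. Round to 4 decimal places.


Put-call parity: C - P = S_0 * exp(-qT) - K * exp(-rT).
S_0 * exp(-qT) = 27.5100 * 0.97628571 = 26.85761988
K * exp(-rT) = 31.2400 * 0.92635291 = 28.93926504
P = C - S*exp(-qT) + K*exp(-rT)
P = 3.1083 - 26.85761988 + 28.93926504 = 5.1899

Answer: Put price = 5.1899


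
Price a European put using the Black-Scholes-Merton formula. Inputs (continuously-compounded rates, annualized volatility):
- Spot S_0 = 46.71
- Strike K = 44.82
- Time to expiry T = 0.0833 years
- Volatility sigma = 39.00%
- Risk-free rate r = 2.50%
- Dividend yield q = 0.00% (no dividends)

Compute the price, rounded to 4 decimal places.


d1 = (ln(S/K) + (r - q + 0.5*sigma^2) * T) / (sigma * sqrt(T)) = 0.44172819
d2 = d1 - sigma * sqrt(T) = 0.32916741
exp(-rT) = 0.99791967; exp(-qT) = 1.00000000
P = K * exp(-rT) * N(-d2) - S_0 * exp(-qT) * N(-d1)
N(-d1) = 0.32934295; N(-d2) = 0.37101458
P = 44.8200 * 0.99791967 * 0.37101458 - 46.7100 * 1.00000000 * 0.32934295 = 1.2107

Answer: Price = 1.2107


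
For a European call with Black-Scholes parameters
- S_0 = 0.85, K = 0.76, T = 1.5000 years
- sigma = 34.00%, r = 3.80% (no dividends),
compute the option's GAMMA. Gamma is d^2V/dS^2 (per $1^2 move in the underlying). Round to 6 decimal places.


d1 = 0.6138563371; d2 = 0.1974430808
phi(d1) = 0.3304340009; exp(-qT) = 1.0000000000; exp(-rT) = 0.9445940694
Gamma = exp(-qT) * phi(d1) / (S * sigma * sqrt(T)) = 1.0000000000 * 0.3304340009 / (0.8500 * 0.3400 * 1.2247448714) = 0.933558

Answer: Gamma = 0.933558


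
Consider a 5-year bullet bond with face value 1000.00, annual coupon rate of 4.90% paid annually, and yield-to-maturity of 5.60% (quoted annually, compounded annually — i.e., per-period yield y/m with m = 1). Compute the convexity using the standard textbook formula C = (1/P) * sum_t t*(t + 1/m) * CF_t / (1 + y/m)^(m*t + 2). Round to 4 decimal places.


Answer: Convexity = 23.6704

Derivation:
Coupon per period c = face * coupon_rate / m = 49.000000
Periods per year m = 1; per-period yield y/m = 0.056000
Number of cashflows N = 5
Cashflows (t years, CF_t, discount factor 1/(1+y/m)^(m*t), PV):
  t = 1.0000: CF_t = 49.000000, DF = 0.946970, PV = 46.401515
  t = 2.0000: CF_t = 49.000000, DF = 0.896752, PV = 43.940829
  t = 3.0000: CF_t = 49.000000, DF = 0.849197, PV = 41.610633
  t = 4.0000: CF_t = 49.000000, DF = 0.804163, PV = 39.404009
  t = 5.0000: CF_t = 1049.000000, DF = 0.761518, PV = 798.832816
Price P = sum_t PV_t = 970.189802
Convexity numerator sum_t t*(t + 1/m) * CF_t / (1+y/m)^(m*t + 2):
  t = 1.0000: term = 83.221267
  t = 2.0000: term = 236.424053
  t = 3.0000: term = 447.772827
  t = 4.0000: term = 706.712164
  t = 5.0000: term = 21490.638336
Convexity = (1/P) * sum = 22964.768647 / 970.189802 = 23.670388


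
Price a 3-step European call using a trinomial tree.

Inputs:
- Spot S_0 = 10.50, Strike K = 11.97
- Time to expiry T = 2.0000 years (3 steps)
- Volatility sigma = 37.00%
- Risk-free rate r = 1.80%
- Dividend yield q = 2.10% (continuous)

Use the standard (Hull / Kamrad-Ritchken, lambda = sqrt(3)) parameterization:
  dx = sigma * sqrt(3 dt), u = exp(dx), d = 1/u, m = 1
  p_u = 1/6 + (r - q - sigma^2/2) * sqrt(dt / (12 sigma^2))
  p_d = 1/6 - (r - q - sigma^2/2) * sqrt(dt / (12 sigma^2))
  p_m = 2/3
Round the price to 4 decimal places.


Answer: Price = V(0,0) = 1.5214

Derivation:
dt = T/N = 0.666667; dx = sigma*sqrt(3*dt) = 0.523259
u = exp(dx) = 1.687518; d = 1/u = 0.592586
p_u = 0.121151, p_m = 0.666667, p_d = 0.212183
Discount per step: exp(-r*dt) = 0.988072
Stock lattice S(k, j) with j the centered position index:
  k=0: S(0,+0) = 10.5000
  k=1: S(1,-1) = 6.2222; S(1,+0) = 10.5000; S(1,+1) = 17.7189
  k=2: S(2,-2) = 3.6872; S(2,-1) = 6.2222; S(2,+0) = 10.5000; S(2,+1) = 17.7189; S(2,+2) = 29.9010
  k=3: S(3,-3) = 2.1850; S(3,-2) = 3.6872; S(3,-1) = 6.2222; S(3,+0) = 10.5000; S(3,+1) = 17.7189; S(3,+2) = 29.9010; S(3,+3) = 50.4586
Terminal payoffs V(N, j) = max(S_T - K, 0):
  V(3,-3) = 0.000000; V(3,-2) = 0.000000; V(3,-1) = 0.000000; V(3,+0) = 0.000000; V(3,+1) = 5.748943; V(3,+2) = 17.931041; V(3,+3) = 38.488555
Backward induction: V(k, j) = exp(-r*dt) * [p_u * V(k+1, j+1) + p_m * V(k+1, j) + p_d * V(k+1, j-1)]
  V(2,-2) = exp(-r*dt) * [p_u*0.000000 + p_m*0.000000 + p_d*0.000000] = 0.000000
  V(2,-1) = exp(-r*dt) * [p_u*0.000000 + p_m*0.000000 + p_d*0.000000] = 0.000000
  V(2,+0) = exp(-r*dt) * [p_u*5.748943 + p_m*0.000000 + p_d*0.000000] = 0.688180
  V(2,+1) = exp(-r*dt) * [p_u*17.931041 + p_m*5.748943 + p_d*0.000000] = 5.933357
  V(2,+2) = exp(-r*dt) * [p_u*38.488555 + p_m*17.931041 + p_d*5.748943] = 17.624005
  V(1,-1) = exp(-r*dt) * [p_u*0.688180 + p_m*0.000000 + p_d*0.000000] = 0.082379
  V(1,+0) = exp(-r*dt) * [p_u*5.933357 + p_m*0.688180 + p_d*0.000000] = 1.163570
  V(1,+1) = exp(-r*dt) * [p_u*17.624005 + p_m*5.933357 + p_d*0.688180] = 6.162357
  V(0,+0) = exp(-r*dt) * [p_u*6.162357 + p_m*1.163570 + p_d*0.082379] = 1.521399


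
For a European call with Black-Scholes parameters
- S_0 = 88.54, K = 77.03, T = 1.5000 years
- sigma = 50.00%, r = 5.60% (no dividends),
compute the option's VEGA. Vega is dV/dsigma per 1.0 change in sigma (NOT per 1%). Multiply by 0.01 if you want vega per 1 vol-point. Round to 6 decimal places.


Answer: Vega = 34.545731

Derivation:
d1 = 0.6707674072; d2 = 0.0583949715
phi(d1) = 0.3185732040; exp(-qT) = 1.0000000000; exp(-rT) = 0.9194312561
Vega = S * exp(-qT) * phi(d1) * sqrt(T) = 88.5400 * 1.0000000000 * 0.3185732040 * 1.2247448714 = 34.545731


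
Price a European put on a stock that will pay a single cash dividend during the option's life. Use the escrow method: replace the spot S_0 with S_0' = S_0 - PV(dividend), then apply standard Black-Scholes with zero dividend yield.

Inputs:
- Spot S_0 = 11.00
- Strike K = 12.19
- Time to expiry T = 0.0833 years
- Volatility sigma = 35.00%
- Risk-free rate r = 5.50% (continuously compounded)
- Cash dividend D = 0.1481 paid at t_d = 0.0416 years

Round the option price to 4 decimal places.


PV(D) = D * exp(-r * t_d) = 0.1481 * 0.99771462 = 0.14776153
S_0' = S_0 - PV(D) = 11.0000 - 0.14776153 = 10.85223847
d1 = (ln(S_0'/K) + (r + sigma^2/2)*T) / (sigma*sqrt(T)) = -1.05489088
d2 = d1 - sigma*sqrt(T) = -1.15590697
exp(-rT) = 0.99542898
N(-d1) = 0.85426238; N(-d2) = 0.87614039
P = K * exp(-rT) * N(-d2) - S_0' * N(-d1) = 12.1900 * 0.99542898 * 0.87614039 - 10.85223847 * 0.85426238 = 1.3607

Answer: Price = 1.3607


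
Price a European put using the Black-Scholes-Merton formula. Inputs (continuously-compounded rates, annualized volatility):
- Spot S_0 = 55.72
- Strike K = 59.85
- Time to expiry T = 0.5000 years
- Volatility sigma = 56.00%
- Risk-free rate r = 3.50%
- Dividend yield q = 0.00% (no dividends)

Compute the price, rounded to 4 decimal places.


d1 = (ln(S/K) + (r - q + 0.5*sigma^2) * T) / (sigma * sqrt(T)) = 0.06161354
d2 = d1 - sigma * sqrt(T) = -0.33436626
exp(-rT) = 0.98265224; exp(-qT) = 1.00000000
P = K * exp(-rT) * N(-d2) - S_0 * exp(-qT) * N(-d1)
N(-d1) = 0.47543530; N(-d2) = 0.63094840
P = 59.8500 * 0.98265224 * 0.63094840 - 55.7200 * 1.00000000 * 0.47543530 = 10.6159

Answer: Price = 10.6159


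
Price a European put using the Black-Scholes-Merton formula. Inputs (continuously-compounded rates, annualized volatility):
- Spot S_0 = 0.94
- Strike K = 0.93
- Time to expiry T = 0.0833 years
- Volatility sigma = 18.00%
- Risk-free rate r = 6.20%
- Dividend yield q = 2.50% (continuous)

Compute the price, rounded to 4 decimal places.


Answer: Price = 0.0136

Derivation:
d1 = (ln(S/K) + (r - q + 0.5*sigma^2) * T) / (sigma * sqrt(T)) = 0.29117459
d2 = d1 - sigma * sqrt(T) = 0.23922346
exp(-rT) = 0.99484871; exp(-qT) = 0.99791967
P = K * exp(-rT) * N(-d2) - S_0 * exp(-qT) * N(-d1)
N(-d1) = 0.38545890; N(-d2) = 0.40546616
P = 0.9300 * 0.99484871 * 0.40546616 - 0.9400 * 0.99791967 * 0.38545890 = 0.0136
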